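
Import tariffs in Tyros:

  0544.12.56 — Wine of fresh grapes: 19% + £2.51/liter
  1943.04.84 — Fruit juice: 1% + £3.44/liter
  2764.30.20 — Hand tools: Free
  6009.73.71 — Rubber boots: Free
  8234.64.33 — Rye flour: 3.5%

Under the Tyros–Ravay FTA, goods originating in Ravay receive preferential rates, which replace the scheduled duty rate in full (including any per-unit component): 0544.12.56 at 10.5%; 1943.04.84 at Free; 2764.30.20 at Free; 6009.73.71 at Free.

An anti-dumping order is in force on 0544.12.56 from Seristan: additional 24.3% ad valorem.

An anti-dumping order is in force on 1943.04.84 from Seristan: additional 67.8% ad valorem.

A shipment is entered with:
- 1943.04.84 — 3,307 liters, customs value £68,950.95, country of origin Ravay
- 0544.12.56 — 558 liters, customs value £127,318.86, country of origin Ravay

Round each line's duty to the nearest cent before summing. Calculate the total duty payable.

£13,368.48

Line 1 (1943.04.84, Ravay, 3,307 liters, £68,950.95):
Base rate for 1943.04.84 is 1% + £3.44/liter.
Origin Ravay qualifies under the Tyros–Ravay agreement and 1943.04.84 is covered: preferential rate Free applies instead.
The additional-duty order on 1943.04.84 targets Seristan, not Ravay; it does not apply.
Duty = £68,950.95 × 0% = £0.00.
Line 2 (0544.12.56, Ravay, 558 liters, £127,318.86):
Base rate for 0544.12.56 is 19% + £2.51/liter.
Origin Ravay qualifies under the Tyros–Ravay agreement and 0544.12.56 is covered: preferential rate 10.5% applies instead.
The additional-duty order on 0544.12.56 targets Seristan, not Ravay; it does not apply.
Duty = £127,318.86 × 10.5% = £13,368.48.
Total = £0.00 + £13,368.48 = £13,368.48.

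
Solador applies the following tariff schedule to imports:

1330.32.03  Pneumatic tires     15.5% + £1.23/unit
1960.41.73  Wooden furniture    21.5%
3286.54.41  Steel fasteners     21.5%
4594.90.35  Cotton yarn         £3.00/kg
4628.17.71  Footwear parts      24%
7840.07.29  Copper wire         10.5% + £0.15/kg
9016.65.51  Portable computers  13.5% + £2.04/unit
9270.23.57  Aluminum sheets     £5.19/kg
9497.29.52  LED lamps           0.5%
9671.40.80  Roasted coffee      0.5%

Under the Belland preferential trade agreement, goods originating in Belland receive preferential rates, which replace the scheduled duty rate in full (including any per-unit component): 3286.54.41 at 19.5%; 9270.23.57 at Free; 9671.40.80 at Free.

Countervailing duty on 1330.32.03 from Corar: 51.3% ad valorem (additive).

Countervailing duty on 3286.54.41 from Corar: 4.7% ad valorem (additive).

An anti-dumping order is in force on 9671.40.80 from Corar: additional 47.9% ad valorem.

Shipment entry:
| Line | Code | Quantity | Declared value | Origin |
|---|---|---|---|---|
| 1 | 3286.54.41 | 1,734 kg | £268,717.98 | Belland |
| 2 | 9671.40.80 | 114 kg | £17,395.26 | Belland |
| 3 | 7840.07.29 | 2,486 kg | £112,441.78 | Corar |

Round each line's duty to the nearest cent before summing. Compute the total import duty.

Line 1 (3286.54.41, Belland, 1,734 kg, £268,717.98):
Base rate for 3286.54.41 is 21.5%.
Origin Belland qualifies under the Solador–Belland agreement and 3286.54.41 is covered: preferential rate 19.5% applies instead.
The additional-duty order on 3286.54.41 targets Corar, not Belland; it does not apply.
Duty = £268,717.98 × 19.5% = £52,400.01.
Line 2 (9671.40.80, Belland, 114 kg, £17,395.26):
Base rate for 9671.40.80 is 0.5%.
Origin Belland qualifies under the Solador–Belland agreement and 9671.40.80 is covered: preferential rate Free applies instead.
The additional-duty order on 9671.40.80 targets Corar, not Belland; it does not apply.
Duty = £17,395.26 × 0% = £0.00.
Line 3 (7840.07.29, Corar, 2,486 kg, £112,441.78):
Base rate for 7840.07.29 is 10.5% + £0.15/kg.
Duty = £112,441.78 × 10.5% + 2,486 × £0.15 = £12,179.29.
Total = £52,400.01 + £0.00 + £12,179.29 = £64,579.30.

£64,579.30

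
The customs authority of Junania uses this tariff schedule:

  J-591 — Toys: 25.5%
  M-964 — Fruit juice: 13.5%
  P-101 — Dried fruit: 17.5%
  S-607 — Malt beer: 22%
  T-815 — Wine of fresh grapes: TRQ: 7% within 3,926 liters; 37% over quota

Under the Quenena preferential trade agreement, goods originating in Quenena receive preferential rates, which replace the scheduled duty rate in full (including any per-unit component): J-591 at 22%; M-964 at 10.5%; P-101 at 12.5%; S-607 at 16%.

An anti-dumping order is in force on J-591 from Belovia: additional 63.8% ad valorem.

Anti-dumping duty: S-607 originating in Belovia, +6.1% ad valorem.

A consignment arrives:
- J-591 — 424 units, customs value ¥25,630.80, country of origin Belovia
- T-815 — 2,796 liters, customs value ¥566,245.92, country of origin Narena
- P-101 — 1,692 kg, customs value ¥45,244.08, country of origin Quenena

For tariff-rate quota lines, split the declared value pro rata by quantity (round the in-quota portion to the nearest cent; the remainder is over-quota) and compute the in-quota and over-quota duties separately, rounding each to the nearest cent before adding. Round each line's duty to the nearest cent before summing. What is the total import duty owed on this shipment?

¥68,181.02

Line 1 (J-591, Belovia, 424 units, ¥25,630.80):
Base rate for J-591 is 25.5%.
J-591 has an FTA preferential rate, but origin Belovia is not Quenena; base rate stands.
Additional duty on J-591 from Belovia: +63.8%. Applied ad valorem rate: 25.5% + 63.8% = 89.3%.
Duty = ¥25,630.80 × 89.3% = ¥22,888.30.
Line 2 (T-815, Narena, 2,796 liters, ¥566,245.92):
Code T-815 is under a tariff-rate quota (threshold 3,926 liters). Quantity 2,796 liters is within the quota, so the in-quota rate 7% applies to the full value.
Duty = ¥566,245.92 × 7% = ¥39,637.21.
Line 3 (P-101, Quenena, 1,692 kg, ¥45,244.08):
Base rate for P-101 is 17.5%.
Origin Quenena qualifies under the Junania–Quenena agreement and P-101 is covered: preferential rate 12.5% applies instead.
Duty = ¥45,244.08 × 12.5% = ¥5,655.51.
Total = ¥22,888.30 + ¥39,637.21 + ¥5,655.51 = ¥68,181.02.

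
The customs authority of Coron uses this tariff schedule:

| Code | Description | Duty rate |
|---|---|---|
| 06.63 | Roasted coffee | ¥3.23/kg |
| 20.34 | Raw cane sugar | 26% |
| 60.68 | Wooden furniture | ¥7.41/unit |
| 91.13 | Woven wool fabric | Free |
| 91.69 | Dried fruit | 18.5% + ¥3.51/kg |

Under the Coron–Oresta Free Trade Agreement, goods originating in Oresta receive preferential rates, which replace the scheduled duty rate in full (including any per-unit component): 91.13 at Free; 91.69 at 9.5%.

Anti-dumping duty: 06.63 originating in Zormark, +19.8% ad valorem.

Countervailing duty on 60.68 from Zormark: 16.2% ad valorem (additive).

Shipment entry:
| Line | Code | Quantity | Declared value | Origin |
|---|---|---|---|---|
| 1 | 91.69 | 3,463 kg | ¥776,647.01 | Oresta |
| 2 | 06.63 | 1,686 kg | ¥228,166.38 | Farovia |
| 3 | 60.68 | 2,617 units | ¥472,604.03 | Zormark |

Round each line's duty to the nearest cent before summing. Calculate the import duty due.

Line 1 (91.69, Oresta, 3,463 kg, ¥776,647.01):
Base rate for 91.69 is 18.5% + ¥3.51/kg.
Origin Oresta qualifies under the Coron–Oresta agreement and 91.69 is covered: preferential rate 9.5% applies instead.
Duty = ¥776,647.01 × 9.5% = ¥73,781.47.
Line 2 (06.63, Farovia, 1,686 kg, ¥228,166.38):
Base rate for 06.63 is ¥3.23/kg.
The additional-duty order on 06.63 targets Zormark, not Farovia; it does not apply.
Duty = 1,686 × ¥3.23 = ¥5,445.78.
Line 3 (60.68, Zormark, 2,617 units, ¥472,604.03):
Base rate for 60.68 is ¥7.41/unit.
Additional duty on 60.68 from Zormark: +16.2% ad valorem. Applied ad valorem rate = 16.2%.
Duty = ¥472,604.03 × 16.2% + 2,617 × ¥7.41 = ¥95,953.82.
Total = ¥73,781.47 + ¥5,445.78 + ¥95,953.82 = ¥175,181.07.

¥175,181.07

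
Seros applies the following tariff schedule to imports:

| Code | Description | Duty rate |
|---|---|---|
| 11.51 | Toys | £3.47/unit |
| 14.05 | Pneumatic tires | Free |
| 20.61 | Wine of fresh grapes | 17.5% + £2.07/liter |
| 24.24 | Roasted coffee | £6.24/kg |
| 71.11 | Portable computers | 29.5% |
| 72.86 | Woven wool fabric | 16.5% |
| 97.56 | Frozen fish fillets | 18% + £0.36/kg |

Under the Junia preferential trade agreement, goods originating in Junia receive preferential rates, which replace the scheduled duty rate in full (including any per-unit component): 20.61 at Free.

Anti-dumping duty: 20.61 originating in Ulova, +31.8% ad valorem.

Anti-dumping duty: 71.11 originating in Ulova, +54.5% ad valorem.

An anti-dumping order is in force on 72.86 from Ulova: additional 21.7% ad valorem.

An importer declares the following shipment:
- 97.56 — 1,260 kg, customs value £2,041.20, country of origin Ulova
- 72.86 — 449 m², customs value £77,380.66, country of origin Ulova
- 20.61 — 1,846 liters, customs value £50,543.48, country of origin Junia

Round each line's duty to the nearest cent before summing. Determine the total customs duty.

Line 1 (97.56, Ulova, 1,260 kg, £2,041.20):
Base rate for 97.56 is 18% + £0.36/kg.
Duty = £2,041.20 × 18% + 1,260 × £0.36 = £821.02.
Line 2 (72.86, Ulova, 449 m², £77,380.66):
Base rate for 72.86 is 16.5%.
Additional duty on 72.86 from Ulova: +21.7%. Applied ad valorem rate: 16.5% + 21.7% = 38.2%.
Duty = £77,380.66 × 38.2% = £29,559.41.
Line 3 (20.61, Junia, 1,846 liters, £50,543.48):
Base rate for 20.61 is 17.5% + £2.07/liter.
Origin Junia qualifies under the Seros–Junia agreement and 20.61 is covered: preferential rate Free applies instead.
The additional-duty order on 20.61 targets Ulova, not Junia; it does not apply.
Duty = £50,543.48 × 0% = £0.00.
Total = £821.02 + £29,559.41 + £0.00 = £30,380.43.

£30,380.43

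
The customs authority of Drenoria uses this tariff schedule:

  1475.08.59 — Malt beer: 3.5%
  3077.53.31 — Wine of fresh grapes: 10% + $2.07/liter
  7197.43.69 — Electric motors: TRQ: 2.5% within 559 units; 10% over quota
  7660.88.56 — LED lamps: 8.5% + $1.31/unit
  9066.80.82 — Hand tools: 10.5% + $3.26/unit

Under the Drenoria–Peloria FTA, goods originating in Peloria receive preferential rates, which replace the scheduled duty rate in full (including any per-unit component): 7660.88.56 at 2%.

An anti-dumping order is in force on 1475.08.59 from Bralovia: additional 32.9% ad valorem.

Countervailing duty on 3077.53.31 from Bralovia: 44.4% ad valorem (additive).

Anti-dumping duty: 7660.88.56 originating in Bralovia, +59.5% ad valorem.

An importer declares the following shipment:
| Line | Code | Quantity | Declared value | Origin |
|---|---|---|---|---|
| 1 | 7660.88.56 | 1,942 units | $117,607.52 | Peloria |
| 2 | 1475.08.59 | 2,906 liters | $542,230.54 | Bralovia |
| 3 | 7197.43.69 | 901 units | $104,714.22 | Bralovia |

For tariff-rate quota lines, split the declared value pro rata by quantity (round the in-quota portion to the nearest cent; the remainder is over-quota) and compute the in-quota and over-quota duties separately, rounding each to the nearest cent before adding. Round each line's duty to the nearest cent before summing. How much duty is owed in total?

Line 1 (7660.88.56, Peloria, 1,942 units, $117,607.52):
Base rate for 7660.88.56 is 8.5% + $1.31/unit.
Origin Peloria qualifies under the Drenoria–Peloria agreement and 7660.88.56 is covered: preferential rate 2% applies instead.
The additional-duty order on 7660.88.56 targets Bralovia, not Peloria; it does not apply.
Duty = $117,607.52 × 2% = $2,352.15.
Line 2 (1475.08.59, Bralovia, 2,906 liters, $542,230.54):
Base rate for 1475.08.59 is 3.5%.
Additional duty on 1475.08.59 from Bralovia: +32.9%. Applied ad valorem rate: 3.5% + 32.9% = 36.4%.
Duty = $542,230.54 × 36.4% = $197,371.92.
Line 3 (7197.43.69, Bralovia, 901 units, $104,714.22):
Code 7197.43.69 is under a tariff-rate quota (threshold 559 units). In-quota: 559 units at 2.5%; over-quota: 342 units at 10%.
Pro-rata value split: in-quota = $104,714.22 × 559/901 = $64,966.98; over-quota = $104,714.22 − $64,966.98 = $39,747.24.
In-quota duty = $64,966.98 × 2.5% = $1,624.17. Over-quota duty = $39,747.24 × 10% = $3,974.72.
Line duty = $1,624.17 + $3,974.72 = $5,598.89.
Total = $2,352.15 + $197,371.92 + $5,598.89 = $205,322.96.

$205,322.96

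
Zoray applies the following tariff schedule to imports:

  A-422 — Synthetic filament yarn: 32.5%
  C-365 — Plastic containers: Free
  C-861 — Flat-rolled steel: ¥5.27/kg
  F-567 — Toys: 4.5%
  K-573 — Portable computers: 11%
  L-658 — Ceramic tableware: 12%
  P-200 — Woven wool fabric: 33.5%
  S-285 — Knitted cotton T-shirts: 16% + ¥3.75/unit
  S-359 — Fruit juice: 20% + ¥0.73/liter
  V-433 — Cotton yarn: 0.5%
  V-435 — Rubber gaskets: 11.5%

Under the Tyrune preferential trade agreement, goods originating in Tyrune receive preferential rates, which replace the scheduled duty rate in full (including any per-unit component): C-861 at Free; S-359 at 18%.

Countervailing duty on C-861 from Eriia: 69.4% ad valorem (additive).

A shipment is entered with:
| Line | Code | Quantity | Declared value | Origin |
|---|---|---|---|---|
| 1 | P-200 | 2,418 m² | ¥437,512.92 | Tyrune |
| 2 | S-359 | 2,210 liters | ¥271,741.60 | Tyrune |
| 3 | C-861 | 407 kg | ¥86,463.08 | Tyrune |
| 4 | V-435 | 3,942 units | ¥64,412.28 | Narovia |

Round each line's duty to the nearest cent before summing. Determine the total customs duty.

¥202,887.73

Line 1 (P-200, Tyrune, 2,418 m², ¥437,512.92):
Base rate for P-200 is 33.5%.
Origin Tyrune is the FTA partner but P-200 is not on the preference list; base rate stands.
Duty = ¥437,512.92 × 33.5% = ¥146,566.83.
Line 2 (S-359, Tyrune, 2,210 liters, ¥271,741.60):
Base rate for S-359 is 20% + ¥0.73/liter.
Origin Tyrune qualifies under the Zoray–Tyrune agreement and S-359 is covered: preferential rate 18% applies instead.
Duty = ¥271,741.60 × 18% = ¥48,913.49.
Line 3 (C-861, Tyrune, 407 kg, ¥86,463.08):
Base rate for C-861 is ¥5.27/kg.
Origin Tyrune qualifies under the Zoray–Tyrune agreement and C-861 is covered: preferential rate Free applies instead.
The additional-duty order on C-861 targets Eriia, not Tyrune; it does not apply.
Duty = ¥86,463.08 × 0% = ¥0.00.
Line 4 (V-435, Narovia, 3,942 units, ¥64,412.28):
Base rate for V-435 is 11.5%.
Duty = ¥64,412.28 × 11.5% = ¥7,407.41.
Total = ¥146,566.83 + ¥48,913.49 + ¥0.00 + ¥7,407.41 = ¥202,887.73.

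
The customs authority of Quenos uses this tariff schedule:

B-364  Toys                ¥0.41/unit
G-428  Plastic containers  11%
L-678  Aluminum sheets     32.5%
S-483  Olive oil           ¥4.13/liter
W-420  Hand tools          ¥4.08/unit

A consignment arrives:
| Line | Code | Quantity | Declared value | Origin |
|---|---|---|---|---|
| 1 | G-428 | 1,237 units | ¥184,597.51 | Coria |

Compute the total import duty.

Line 1 (G-428, Coria, 1,237 units, ¥184,597.51):
Base rate for G-428 is 11%.
Duty = ¥184,597.51 × 11% = ¥20,305.73.

¥20,305.73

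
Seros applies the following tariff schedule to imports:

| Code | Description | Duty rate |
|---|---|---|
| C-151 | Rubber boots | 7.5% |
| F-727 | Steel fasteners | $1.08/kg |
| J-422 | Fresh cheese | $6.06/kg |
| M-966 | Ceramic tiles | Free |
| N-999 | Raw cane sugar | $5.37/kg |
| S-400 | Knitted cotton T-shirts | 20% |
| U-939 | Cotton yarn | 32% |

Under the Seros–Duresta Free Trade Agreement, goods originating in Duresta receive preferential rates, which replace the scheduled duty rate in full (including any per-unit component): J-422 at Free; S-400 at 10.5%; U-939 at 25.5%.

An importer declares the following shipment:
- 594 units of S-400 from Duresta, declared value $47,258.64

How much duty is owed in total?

$4,962.16

Line 1 (S-400, Duresta, 594 units, $47,258.64):
Base rate for S-400 is 20%.
Origin Duresta qualifies under the Seros–Duresta agreement and S-400 is covered: preferential rate 10.5% applies instead.
Duty = $47,258.64 × 10.5% = $4,962.16.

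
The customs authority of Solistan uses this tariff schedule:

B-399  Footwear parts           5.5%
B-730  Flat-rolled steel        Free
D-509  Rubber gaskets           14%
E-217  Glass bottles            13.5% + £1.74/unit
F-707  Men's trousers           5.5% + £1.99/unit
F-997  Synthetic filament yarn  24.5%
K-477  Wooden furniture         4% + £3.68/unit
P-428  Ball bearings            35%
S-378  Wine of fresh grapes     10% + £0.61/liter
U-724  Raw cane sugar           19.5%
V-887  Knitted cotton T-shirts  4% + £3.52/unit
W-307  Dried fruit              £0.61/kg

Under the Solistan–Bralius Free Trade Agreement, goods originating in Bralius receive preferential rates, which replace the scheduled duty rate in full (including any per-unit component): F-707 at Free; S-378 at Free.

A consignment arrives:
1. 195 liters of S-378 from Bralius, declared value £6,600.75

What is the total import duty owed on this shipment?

Line 1 (S-378, Bralius, 195 liters, £6,600.75):
Base rate for S-378 is 10% + £0.61/liter.
Origin Bralius qualifies under the Solistan–Bralius agreement and S-378 is covered: preferential rate Free applies instead.
Duty = £6,600.75 × 0% = £0.00.

£0.00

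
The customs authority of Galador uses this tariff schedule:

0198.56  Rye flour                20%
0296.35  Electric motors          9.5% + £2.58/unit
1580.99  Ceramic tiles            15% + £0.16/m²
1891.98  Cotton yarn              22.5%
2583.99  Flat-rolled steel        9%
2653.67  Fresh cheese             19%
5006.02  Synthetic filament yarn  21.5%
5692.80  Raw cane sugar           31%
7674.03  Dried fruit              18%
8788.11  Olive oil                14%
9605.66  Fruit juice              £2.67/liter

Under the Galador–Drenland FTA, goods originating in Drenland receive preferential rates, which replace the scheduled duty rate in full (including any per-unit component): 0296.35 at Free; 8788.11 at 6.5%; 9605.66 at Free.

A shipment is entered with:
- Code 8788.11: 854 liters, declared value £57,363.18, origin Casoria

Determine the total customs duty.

£8,030.85

Line 1 (8788.11, Casoria, 854 liters, £57,363.18):
Base rate for 8788.11 is 14%.
8788.11 has an FTA preferential rate, but origin Casoria is not Drenland; base rate stands.
Duty = £57,363.18 × 14% = £8,030.85.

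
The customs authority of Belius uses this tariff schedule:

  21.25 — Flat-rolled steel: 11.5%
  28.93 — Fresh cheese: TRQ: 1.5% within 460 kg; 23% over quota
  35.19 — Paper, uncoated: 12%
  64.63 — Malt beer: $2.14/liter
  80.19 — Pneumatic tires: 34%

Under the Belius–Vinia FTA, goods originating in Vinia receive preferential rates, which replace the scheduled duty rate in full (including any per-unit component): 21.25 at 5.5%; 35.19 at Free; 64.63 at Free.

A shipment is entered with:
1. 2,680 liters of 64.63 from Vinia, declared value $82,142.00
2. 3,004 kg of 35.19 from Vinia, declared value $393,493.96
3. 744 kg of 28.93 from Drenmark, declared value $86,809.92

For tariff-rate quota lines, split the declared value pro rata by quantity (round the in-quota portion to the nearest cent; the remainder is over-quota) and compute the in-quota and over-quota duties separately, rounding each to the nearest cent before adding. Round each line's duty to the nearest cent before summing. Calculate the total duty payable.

$8,426.63

Line 1 (64.63, Vinia, 2,680 liters, $82,142.00):
Base rate for 64.63 is $2.14/liter.
Origin Vinia qualifies under the Belius–Vinia agreement and 64.63 is covered: preferential rate Free applies instead.
Duty = $82,142.00 × 0% = $0.00.
Line 2 (35.19, Vinia, 3,004 kg, $393,493.96):
Base rate for 35.19 is 12%.
Origin Vinia qualifies under the Belius–Vinia agreement and 35.19 is covered: preferential rate Free applies instead.
Duty = $393,493.96 × 0% = $0.00.
Line 3 (28.93, Drenmark, 744 kg, $86,809.92):
Code 28.93 is under a tariff-rate quota (threshold 460 kg). In-quota: 460 kg at 1.5%; over-quota: 284 kg at 23%.
Pro-rata value split: in-quota = $86,809.92 × 460/744 = $53,672.80; over-quota = $86,809.92 − $53,672.80 = $33,137.12.
In-quota duty = $53,672.80 × 1.5% = $805.09. Over-quota duty = $33,137.12 × 23% = $7,621.54.
Line duty = $805.09 + $7,621.54 = $8,426.63.
Total = $0.00 + $0.00 + $8,426.63 = $8,426.63.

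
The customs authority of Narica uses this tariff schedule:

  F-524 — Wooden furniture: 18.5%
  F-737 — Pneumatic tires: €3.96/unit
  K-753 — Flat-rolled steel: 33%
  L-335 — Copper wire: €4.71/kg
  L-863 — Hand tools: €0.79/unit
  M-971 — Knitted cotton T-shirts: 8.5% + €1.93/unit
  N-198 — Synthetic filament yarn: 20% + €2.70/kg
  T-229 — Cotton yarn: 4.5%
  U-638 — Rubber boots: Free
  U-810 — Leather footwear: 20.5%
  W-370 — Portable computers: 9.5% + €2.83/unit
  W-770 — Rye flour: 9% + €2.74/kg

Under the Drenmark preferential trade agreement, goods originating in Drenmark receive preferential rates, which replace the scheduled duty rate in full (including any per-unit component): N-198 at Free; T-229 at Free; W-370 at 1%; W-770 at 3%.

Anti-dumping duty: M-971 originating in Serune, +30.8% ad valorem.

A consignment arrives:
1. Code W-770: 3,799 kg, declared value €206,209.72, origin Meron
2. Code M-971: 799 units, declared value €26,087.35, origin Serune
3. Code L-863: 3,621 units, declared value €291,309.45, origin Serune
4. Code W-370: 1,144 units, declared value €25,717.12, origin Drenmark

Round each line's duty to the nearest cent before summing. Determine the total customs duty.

€43,880.29

Line 1 (W-770, Meron, 3,799 kg, €206,209.72):
Base rate for W-770 is 9% + €2.74/kg.
W-770 has an FTA preferential rate, but origin Meron is not Drenmark; base rate stands.
Duty = €206,209.72 × 9% + 3,799 × €2.74 = €28,968.13.
Line 2 (M-971, Serune, 799 units, €26,087.35):
Base rate for M-971 is 8.5% + €1.93/unit.
Additional duty on M-971 from Serune: +30.8%. Applied ad valorem rate: 8.5% + 30.8% = 39.3%.
Duty = €26,087.35 × 39.3% + 799 × €1.93 = €11,794.40.
Line 3 (L-863, Serune, 3,621 units, €291,309.45):
Base rate for L-863 is €0.79/unit.
Duty = 3,621 × €0.79 = €2,860.59.
Line 4 (W-370, Drenmark, 1,144 units, €25,717.12):
Base rate for W-370 is 9.5% + €2.83/unit.
Origin Drenmark qualifies under the Narica–Drenmark agreement and W-370 is covered: preferential rate 1% applies instead.
Duty = €25,717.12 × 1% = €257.17.
Total = €28,968.13 + €11,794.40 + €2,860.59 + €257.17 = €43,880.29.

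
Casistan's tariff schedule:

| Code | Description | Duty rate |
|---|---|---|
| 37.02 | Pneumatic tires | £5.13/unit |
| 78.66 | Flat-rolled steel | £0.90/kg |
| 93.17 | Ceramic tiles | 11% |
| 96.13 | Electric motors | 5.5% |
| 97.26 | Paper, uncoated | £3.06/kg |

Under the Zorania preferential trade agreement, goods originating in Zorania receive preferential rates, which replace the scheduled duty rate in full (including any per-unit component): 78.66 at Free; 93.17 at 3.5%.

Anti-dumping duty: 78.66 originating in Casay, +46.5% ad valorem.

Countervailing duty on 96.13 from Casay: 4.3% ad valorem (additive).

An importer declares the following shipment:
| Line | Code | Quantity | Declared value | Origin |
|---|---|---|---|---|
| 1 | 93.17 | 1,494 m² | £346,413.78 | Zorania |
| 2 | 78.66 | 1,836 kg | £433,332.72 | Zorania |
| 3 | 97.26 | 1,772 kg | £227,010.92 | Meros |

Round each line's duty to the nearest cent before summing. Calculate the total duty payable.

Line 1 (93.17, Zorania, 1,494 m², £346,413.78):
Base rate for 93.17 is 11%.
Origin Zorania qualifies under the Casistan–Zorania agreement and 93.17 is covered: preferential rate 3.5% applies instead.
Duty = £346,413.78 × 3.5% = £12,124.48.
Line 2 (78.66, Zorania, 1,836 kg, £433,332.72):
Base rate for 78.66 is £0.90/kg.
Origin Zorania qualifies under the Casistan–Zorania agreement and 78.66 is covered: preferential rate Free applies instead.
The additional-duty order on 78.66 targets Casay, not Zorania; it does not apply.
Duty = £433,332.72 × 0% = £0.00.
Line 3 (97.26, Meros, 1,772 kg, £227,010.92):
Base rate for 97.26 is £3.06/kg.
Duty = 1,772 × £3.06 = £5,422.32.
Total = £12,124.48 + £0.00 + £5,422.32 = £17,546.80.

£17,546.80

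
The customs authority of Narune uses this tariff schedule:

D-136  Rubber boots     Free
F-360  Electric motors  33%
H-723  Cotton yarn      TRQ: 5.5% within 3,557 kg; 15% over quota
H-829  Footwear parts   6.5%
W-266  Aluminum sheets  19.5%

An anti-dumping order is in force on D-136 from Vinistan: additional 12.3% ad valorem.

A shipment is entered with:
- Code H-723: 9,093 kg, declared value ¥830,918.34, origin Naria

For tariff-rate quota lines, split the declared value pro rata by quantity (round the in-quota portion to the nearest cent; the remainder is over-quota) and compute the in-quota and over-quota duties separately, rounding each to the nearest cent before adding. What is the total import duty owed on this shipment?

Line 1 (H-723, Naria, 9,093 kg, ¥830,918.34):
Code H-723 is under a tariff-rate quota (threshold 3,557 kg). In-quota: 3,557 kg at 5.5%; over-quota: 5,536 kg at 15%.
Pro-rata value split: in-quota = ¥830,918.34 × 3,557/9,093 = ¥325,038.66; over-quota = ¥830,918.34 − ¥325,038.66 = ¥505,879.68.
In-quota duty = ¥325,038.66 × 5.5% = ¥17,877.13. Over-quota duty = ¥505,879.68 × 15% = ¥75,881.95.
Line duty = ¥17,877.13 + ¥75,881.95 = ¥93,759.08.

¥93,759.08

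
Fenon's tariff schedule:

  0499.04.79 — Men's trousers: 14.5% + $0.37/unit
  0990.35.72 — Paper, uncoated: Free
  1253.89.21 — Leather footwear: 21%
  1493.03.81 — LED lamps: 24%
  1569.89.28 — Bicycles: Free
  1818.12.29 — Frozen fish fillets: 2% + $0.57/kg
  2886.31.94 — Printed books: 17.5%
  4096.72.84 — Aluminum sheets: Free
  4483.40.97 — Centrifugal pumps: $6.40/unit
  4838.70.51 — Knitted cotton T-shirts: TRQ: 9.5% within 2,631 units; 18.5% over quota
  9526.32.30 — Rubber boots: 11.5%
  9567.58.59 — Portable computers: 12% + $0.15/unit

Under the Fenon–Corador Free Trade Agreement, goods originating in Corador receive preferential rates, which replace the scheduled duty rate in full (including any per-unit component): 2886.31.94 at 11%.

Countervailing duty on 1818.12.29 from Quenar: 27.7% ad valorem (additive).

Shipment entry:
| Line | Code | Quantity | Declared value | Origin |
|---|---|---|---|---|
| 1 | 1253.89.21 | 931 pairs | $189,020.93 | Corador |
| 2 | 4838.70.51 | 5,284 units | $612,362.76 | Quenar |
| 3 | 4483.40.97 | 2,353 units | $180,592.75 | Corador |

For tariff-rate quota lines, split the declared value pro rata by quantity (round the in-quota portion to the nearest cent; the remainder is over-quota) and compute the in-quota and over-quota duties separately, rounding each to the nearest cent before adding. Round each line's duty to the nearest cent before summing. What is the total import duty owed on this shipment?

Line 1 (1253.89.21, Corador, 931 pairs, $189,020.93):
Base rate for 1253.89.21 is 21%.
Origin Corador is the FTA partner but 1253.89.21 is not on the preference list; base rate stands.
Duty = $189,020.93 × 21% = $39,694.40.
Line 2 (4838.70.51, Quenar, 5,284 units, $612,362.76):
Code 4838.70.51 is under a tariff-rate quota (threshold 2,631 units). In-quota: 2,631 units at 9.5%; over-quota: 2,653 units at 18.5%.
Pro-rata value split: in-quota = $612,362.76 × 2,631/5,284 = $304,906.59; over-quota = $612,362.76 − $304,906.59 = $307,456.17.
In-quota duty = $304,906.59 × 9.5% = $28,966.13. Over-quota duty = $307,456.17 × 18.5% = $56,879.39.
Line duty = $28,966.13 + $56,879.39 = $85,845.52.
Line 3 (4483.40.97, Corador, 2,353 units, $180,592.75):
Base rate for 4483.40.97 is $6.40/unit.
Origin Corador is the FTA partner but 4483.40.97 is not on the preference list; base rate stands.
Duty = 2,353 × $6.40 = $15,059.20.
Total = $39,694.40 + $85,845.52 + $15,059.20 = $140,599.12.

$140,599.12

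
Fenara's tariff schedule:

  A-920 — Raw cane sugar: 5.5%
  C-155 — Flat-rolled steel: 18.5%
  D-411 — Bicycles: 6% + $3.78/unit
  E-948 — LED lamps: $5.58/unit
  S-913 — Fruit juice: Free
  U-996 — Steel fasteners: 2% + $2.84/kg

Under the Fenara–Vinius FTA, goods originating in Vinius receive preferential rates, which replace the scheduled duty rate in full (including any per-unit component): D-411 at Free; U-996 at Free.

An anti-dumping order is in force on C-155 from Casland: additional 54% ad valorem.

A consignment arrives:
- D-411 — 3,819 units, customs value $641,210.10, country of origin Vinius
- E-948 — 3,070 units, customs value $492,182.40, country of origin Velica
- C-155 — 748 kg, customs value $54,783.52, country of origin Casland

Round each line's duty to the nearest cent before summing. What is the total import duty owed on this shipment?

Line 1 (D-411, Vinius, 3,819 units, $641,210.10):
Base rate for D-411 is 6% + $3.78/unit.
Origin Vinius qualifies under the Fenara–Vinius agreement and D-411 is covered: preferential rate Free applies instead.
Duty = $641,210.10 × 0% = $0.00.
Line 2 (E-948, Velica, 3,070 units, $492,182.40):
Base rate for E-948 is $5.58/unit.
Duty = 3,070 × $5.58 = $17,130.60.
Line 3 (C-155, Casland, 748 kg, $54,783.52):
Base rate for C-155 is 18.5%.
Additional duty on C-155 from Casland: +54%. Applied ad valorem rate: 18.5% + 54% = 72.5%.
Duty = $54,783.52 × 72.5% = $39,718.05.
Total = $0.00 + $17,130.60 + $39,718.05 = $56,848.65.

$56,848.65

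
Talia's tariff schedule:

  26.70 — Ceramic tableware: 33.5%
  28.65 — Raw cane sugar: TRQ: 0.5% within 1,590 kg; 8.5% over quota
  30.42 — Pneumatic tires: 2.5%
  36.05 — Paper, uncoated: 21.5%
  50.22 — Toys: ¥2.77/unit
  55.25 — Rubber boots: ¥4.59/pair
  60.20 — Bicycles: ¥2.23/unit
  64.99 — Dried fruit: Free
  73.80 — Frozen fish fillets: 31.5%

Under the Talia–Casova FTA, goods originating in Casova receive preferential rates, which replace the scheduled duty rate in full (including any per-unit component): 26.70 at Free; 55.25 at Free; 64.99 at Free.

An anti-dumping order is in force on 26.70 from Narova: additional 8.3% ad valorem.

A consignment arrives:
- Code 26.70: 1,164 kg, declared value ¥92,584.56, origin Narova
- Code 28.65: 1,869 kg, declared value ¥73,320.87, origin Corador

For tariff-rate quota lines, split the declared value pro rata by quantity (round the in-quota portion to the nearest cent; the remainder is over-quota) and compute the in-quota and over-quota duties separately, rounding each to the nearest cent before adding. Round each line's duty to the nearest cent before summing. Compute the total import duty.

Line 1 (26.70, Narova, 1,164 kg, ¥92,584.56):
Base rate for 26.70 is 33.5%.
26.70 has an FTA preferential rate, but origin Narova is not Casova; base rate stands.
Additional duty on 26.70 from Narova: +8.3%. Applied ad valorem rate: 33.5% + 8.3% = 41.8%.
Duty = ¥92,584.56 × 41.8% = ¥38,700.35.
Line 2 (28.65, Corador, 1,869 kg, ¥73,320.87):
Code 28.65 is under a tariff-rate quota (threshold 1,590 kg). In-quota: 1,590 kg at 0.5%; over-quota: 279 kg at 8.5%.
Pro-rata value split: in-quota = ¥73,320.87 × 1,590/1,869 = ¥62,375.70; over-quota = ¥73,320.87 − ¥62,375.70 = ¥10,945.17.
In-quota duty = ¥62,375.70 × 0.5% = ¥311.88. Over-quota duty = ¥10,945.17 × 8.5% = ¥930.34.
Line duty = ¥311.88 + ¥930.34 = ¥1,242.22.
Total = ¥38,700.35 + ¥1,242.22 = ¥39,942.57.

¥39,942.57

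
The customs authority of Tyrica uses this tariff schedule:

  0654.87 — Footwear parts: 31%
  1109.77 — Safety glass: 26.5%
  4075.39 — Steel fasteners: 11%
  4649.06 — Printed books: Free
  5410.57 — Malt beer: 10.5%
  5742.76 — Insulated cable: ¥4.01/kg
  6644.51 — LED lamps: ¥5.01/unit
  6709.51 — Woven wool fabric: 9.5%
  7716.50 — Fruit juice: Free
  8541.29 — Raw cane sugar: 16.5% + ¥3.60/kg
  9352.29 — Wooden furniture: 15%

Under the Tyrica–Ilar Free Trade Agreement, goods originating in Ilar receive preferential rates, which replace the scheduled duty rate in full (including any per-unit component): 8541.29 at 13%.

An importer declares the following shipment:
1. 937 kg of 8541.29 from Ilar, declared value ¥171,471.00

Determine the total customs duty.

Line 1 (8541.29, Ilar, 937 kg, ¥171,471.00):
Base rate for 8541.29 is 16.5% + ¥3.60/kg.
Origin Ilar qualifies under the Tyrica–Ilar agreement and 8541.29 is covered: preferential rate 13% applies instead.
Duty = ¥171,471.00 × 13% = ¥22,291.23.

¥22,291.23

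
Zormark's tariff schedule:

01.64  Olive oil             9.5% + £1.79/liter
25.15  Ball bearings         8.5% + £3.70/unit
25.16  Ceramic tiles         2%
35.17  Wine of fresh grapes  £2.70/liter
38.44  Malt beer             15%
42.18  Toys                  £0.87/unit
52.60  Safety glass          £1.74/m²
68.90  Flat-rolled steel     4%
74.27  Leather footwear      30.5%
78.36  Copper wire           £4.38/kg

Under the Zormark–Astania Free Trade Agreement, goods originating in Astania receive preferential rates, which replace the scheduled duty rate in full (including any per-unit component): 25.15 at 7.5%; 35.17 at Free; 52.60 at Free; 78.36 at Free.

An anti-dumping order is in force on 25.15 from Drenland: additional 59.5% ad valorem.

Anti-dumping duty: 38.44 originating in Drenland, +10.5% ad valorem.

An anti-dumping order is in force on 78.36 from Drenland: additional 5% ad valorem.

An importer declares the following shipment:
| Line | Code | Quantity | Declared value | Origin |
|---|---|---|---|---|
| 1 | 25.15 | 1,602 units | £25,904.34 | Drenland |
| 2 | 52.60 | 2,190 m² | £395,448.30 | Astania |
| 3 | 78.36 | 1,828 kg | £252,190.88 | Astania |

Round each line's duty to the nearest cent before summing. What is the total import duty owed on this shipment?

Line 1 (25.15, Drenland, 1,602 units, £25,904.34):
Base rate for 25.15 is 8.5% + £3.70/unit.
25.15 has an FTA preferential rate, but origin Drenland is not Astania; base rate stands.
Additional duty on 25.15 from Drenland: +59.5%. Applied ad valorem rate: 8.5% + 59.5% = 68%.
Duty = £25,904.34 × 68% + 1,602 × £3.70 = £23,542.35.
Line 2 (52.60, Astania, 2,190 m², £395,448.30):
Base rate for 52.60 is £1.74/m².
Origin Astania qualifies under the Zormark–Astania agreement and 52.60 is covered: preferential rate Free applies instead.
Duty = £395,448.30 × 0% = £0.00.
Line 3 (78.36, Astania, 1,828 kg, £252,190.88):
Base rate for 78.36 is £4.38/kg.
Origin Astania qualifies under the Zormark–Astania agreement and 78.36 is covered: preferential rate Free applies instead.
The additional-duty order on 78.36 targets Drenland, not Astania; it does not apply.
Duty = £252,190.88 × 0% = £0.00.
Total = £23,542.35 + £0.00 + £0.00 = £23,542.35.

£23,542.35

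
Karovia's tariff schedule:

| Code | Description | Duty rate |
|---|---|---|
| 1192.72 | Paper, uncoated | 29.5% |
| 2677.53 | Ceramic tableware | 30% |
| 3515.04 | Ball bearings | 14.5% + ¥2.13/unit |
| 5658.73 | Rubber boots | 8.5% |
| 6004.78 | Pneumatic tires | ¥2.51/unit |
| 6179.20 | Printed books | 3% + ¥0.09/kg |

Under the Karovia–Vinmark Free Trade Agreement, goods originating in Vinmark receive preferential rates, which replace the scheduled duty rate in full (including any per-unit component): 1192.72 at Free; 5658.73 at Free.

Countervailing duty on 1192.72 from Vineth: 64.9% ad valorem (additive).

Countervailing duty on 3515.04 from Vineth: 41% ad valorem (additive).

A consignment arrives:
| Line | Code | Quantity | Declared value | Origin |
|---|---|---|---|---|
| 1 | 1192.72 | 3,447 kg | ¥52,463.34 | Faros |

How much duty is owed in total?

¥15,476.69

Line 1 (1192.72, Faros, 3,447 kg, ¥52,463.34):
Base rate for 1192.72 is 29.5%.
1192.72 has an FTA preferential rate, but origin Faros is not Vinmark; base rate stands.
The additional-duty order on 1192.72 targets Vineth, not Faros; it does not apply.
Duty = ¥52,463.34 × 29.5% = ¥15,476.69.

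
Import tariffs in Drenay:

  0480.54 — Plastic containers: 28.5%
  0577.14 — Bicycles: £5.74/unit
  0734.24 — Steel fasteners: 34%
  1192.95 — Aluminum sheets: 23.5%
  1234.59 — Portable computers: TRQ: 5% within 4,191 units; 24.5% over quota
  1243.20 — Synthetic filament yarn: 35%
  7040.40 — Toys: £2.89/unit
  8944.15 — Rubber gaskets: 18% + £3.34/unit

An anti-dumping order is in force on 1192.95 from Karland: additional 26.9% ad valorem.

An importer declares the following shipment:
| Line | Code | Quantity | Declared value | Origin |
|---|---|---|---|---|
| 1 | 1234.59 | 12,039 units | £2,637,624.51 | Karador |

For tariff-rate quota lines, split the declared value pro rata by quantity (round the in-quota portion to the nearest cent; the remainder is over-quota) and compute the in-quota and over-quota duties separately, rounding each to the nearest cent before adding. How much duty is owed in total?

£467,167.80

Line 1 (1234.59, Karador, 12,039 units, £2,637,624.51):
Code 1234.59 is under a tariff-rate quota (threshold 4,191 units). In-quota: 4,191 units at 5%; over-quota: 7,848 units at 24.5%.
Pro-rata value split: in-quota = £2,637,624.51 × 4,191/12,039 = £918,206.19; over-quota = £2,637,624.51 − £918,206.19 = £1,719,418.32.
In-quota duty = £918,206.19 × 5% = £45,910.31. Over-quota duty = £1,719,418.32 × 24.5% = £421,257.49.
Line duty = £45,910.31 + £421,257.49 = £467,167.80.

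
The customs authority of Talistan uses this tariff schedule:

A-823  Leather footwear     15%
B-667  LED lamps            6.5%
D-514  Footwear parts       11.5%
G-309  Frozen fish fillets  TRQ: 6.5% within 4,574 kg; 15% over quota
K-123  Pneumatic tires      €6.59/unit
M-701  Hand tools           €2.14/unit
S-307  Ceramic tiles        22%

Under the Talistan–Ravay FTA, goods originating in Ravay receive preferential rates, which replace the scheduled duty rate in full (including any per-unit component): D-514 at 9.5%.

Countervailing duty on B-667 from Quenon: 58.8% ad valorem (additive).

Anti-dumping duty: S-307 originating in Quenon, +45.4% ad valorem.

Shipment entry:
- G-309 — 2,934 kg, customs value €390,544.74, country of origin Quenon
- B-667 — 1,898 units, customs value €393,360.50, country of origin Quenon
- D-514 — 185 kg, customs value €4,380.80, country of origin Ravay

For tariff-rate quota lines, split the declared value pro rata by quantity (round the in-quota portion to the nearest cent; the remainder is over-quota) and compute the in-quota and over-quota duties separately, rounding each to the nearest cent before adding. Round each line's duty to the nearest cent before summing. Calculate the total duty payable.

€282,666.00

Line 1 (G-309, Quenon, 2,934 kg, €390,544.74):
Code G-309 is under a tariff-rate quota (threshold 4,574 kg). Quantity 2,934 kg is within the quota, so the in-quota rate 6.5% applies to the full value.
Duty = €390,544.74 × 6.5% = €25,385.41.
Line 2 (B-667, Quenon, 1,898 units, €393,360.50):
Base rate for B-667 is 6.5%.
Additional duty on B-667 from Quenon: +58.8%. Applied ad valorem rate: 6.5% + 58.8% = 65.3%.
Duty = €393,360.50 × 65.3% = €256,864.41.
Line 3 (D-514, Ravay, 185 kg, €4,380.80):
Base rate for D-514 is 11.5%.
Origin Ravay qualifies under the Talistan–Ravay agreement and D-514 is covered: preferential rate 9.5% applies instead.
Duty = €4,380.80 × 9.5% = €416.18.
Total = €25,385.41 + €256,864.41 + €416.18 = €282,666.00.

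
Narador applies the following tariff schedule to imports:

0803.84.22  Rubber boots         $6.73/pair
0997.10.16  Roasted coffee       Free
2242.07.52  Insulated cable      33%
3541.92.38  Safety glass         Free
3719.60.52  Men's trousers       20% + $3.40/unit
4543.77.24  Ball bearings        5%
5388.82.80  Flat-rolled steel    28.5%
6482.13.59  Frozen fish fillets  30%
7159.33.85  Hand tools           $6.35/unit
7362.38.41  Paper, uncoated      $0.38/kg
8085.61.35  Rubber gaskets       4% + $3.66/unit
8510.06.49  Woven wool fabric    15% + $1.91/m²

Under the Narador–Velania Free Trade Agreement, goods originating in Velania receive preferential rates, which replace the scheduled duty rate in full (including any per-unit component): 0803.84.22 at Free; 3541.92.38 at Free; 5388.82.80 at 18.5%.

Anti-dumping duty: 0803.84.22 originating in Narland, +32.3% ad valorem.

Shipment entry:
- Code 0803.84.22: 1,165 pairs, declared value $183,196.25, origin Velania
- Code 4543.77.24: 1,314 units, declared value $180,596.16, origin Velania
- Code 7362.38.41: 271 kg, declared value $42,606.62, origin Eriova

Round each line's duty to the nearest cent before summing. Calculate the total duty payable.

$9,132.79

Line 1 (0803.84.22, Velania, 1,165 pairs, $183,196.25):
Base rate for 0803.84.22 is $6.73/pair.
Origin Velania qualifies under the Narador–Velania agreement and 0803.84.22 is covered: preferential rate Free applies instead.
The additional-duty order on 0803.84.22 targets Narland, not Velania; it does not apply.
Duty = $183,196.25 × 0% = $0.00.
Line 2 (4543.77.24, Velania, 1,314 units, $180,596.16):
Base rate for 4543.77.24 is 5%.
Origin Velania is the FTA partner but 4543.77.24 is not on the preference list; base rate stands.
Duty = $180,596.16 × 5% = $9,029.81.
Line 3 (7362.38.41, Eriova, 271 kg, $42,606.62):
Base rate for 7362.38.41 is $0.38/kg.
Duty = 271 × $0.38 = $102.98.
Total = $0.00 + $9,029.81 + $102.98 = $9,132.79.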